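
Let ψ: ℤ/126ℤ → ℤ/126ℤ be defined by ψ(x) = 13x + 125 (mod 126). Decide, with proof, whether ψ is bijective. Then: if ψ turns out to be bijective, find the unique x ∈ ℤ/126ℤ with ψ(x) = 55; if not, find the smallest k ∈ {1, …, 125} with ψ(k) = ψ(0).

If ψ(a) = ψ(b), then 13a ≡ 13b (mod 126). Because gcd(13, 126) = 1, we may cancel 13 to get a ≡ b (mod 126).
We now compute 13⁻¹ mod 126 explicitly. Euclid's algorithm: 126 = 9·13 + 9, 13 = 1·9 + 4, 9 = 2·4 + 1; back-substituting gives 1 = 97·13 − 10·126, so 13⁻¹ ≡ 97 (mod 126).
For any y ∈ ℤ/126ℤ, x = 97(y − 125) mod 126 satisfies ψ(x) = 13·97(y − 125) + 125 ≡ y (since 13·97 ≡ 1 mod 126). So every y has a preimage.
Hence ψ is bijective.
Since ψ is bijective, we compute ψ⁻¹(55): solve 13x + 125 ≡ 55 (mod 126), i.e. 13x ≡ 56 (mod 126).
Multiplying by 13⁻¹ = 97 gives x ≡ 97·56 = 5432 = 43·126 + 14 ≡ 14 (mod 126).
Check: ψ(14) = 13·14 + 125 = 307 = 2·126 + 55 ≡ 55 (mod 126).

14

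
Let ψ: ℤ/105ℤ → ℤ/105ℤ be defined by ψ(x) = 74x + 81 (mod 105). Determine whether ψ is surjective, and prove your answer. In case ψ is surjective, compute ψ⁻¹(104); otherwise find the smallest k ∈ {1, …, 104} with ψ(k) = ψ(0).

67

Since gcd(74, 105) = 1, 74 is invertible modulo 105. Euclid's algorithm: 105 = 1·74 + 31, 74 = 2·31 + 12, 31 = 2·12 + 7, 12 = 1·7 + 5, 7 = 1·5 + 2, 5 = 2·2 + 1; back-substituting gives 1 = 44·74 − 31·105, so 74⁻¹ ≡ 44 (mod 105).
Then y ↦ 44(y − 81) is a two-sided inverse to ψ, so every y ∈ ℤ/105ℤ has a preimage.
Thus ψ is surjective.
Since ψ is surjective, we find ψ⁻¹(104): we need 74x ≡ 104 − 81 ≡ 23 (mod 105). Using 74⁻¹ = 44: x ≡ 44·23 = 1012 = 9·105 + 67, so x = 67.
Check: ψ(67) = 74·67 + 81 = 5039 = 47·105 + 104 ≡ 104 (mod 105).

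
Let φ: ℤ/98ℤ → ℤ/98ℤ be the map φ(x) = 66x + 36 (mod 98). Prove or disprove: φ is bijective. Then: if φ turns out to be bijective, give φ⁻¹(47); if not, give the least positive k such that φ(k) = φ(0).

49

We have gcd(66, 98) = 2 > 1. Taking u = 0 and v = 49: φ(0) = 36 and φ(49) = 66·49 + 36 = 3270 ≡ 36 (mod 98).
So φ(0) = φ(49) while 0 ≠ 49, therefore φ is not injective, hence not bijective.
Since φ is not bijective, we find the least positive k with φ(k) = φ(0): this means 66k ≡ 0 (mod 98), i.e. 98 ∣ 66k. Since gcd(66, 98) = 2, dividing through by 2 this holds exactly when 49 ∣ 33k, and as gcd(33, 49) = 1, exactly when 49 ∣ k.
The smallest positive such k is 49.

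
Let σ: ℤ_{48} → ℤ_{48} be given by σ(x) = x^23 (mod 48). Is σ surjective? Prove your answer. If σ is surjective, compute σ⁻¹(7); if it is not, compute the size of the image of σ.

27

σ(0) = 0^23 = 0.
σ(6): Repeated squaring mod 48: 6^1 ≡ 6, 6^2 ≡ 6² = 36, 6^4 ≡ 36² = 1296 ≡ 0, 6^8 ≡ 0² = 0, 6^16 ≡ 0² = 0. Since 23 = 16 + 4 + 2 + 1, 6^23 ≡ 0·0·36·6: 0·0 = 0, then 0·36 = 0, then 0·6 = 0. So 6^23 ≡ 0 (mod 48).
So σ(0) = σ(6) = 0 while 0 ≠ 6, thus σ is not injective.
A non-injective map from the 48-element set ℤ_{48} to itself takes at most 47 distinct values, so it cannot be surjective. Hence σ is not surjective.
Since σ is not surjective, we determine |image(σ)|. Computing x^23 mod 48 for each x (by repeated squaring, reducing mod 48 at every step), the values σ(0), σ(1), …, σ(47) are: 0, 1, 32, 27, 16, 29, 0, 7, 32, 9, 16, 35, 0, 37, 32, 15, 16, 17, 0, 43, 32, 45, 16, 23, 0, 25, 32, 3, 16, 5, 0, 31, 32, 33, 16, 11, 0, 13, 32, 39, 16, 41, 0, 19, 32, 21, 16, 47.
The distinct values are {0, 1, 3, 5, 7, 9, 11, 13, 15, 16, 17, 19, 21, 23, 25, 27, 29, 31, 32, 33, 35, 37, 39, 41, 43, 45, 47}; there are 27 of them.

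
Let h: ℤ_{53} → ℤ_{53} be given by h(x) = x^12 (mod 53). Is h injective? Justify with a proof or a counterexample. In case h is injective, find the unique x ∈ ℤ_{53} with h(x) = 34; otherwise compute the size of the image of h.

14

h(2): Repeated squaring mod 53: 2^1 ≡ 2, 2^2 ≡ 2² = 4, 2^4 ≡ 4² = 16, 2^8 ≡ 16² = 256 ≡ 44. Since 12 = 8 + 4, 2^12 ≡ 44·16: 44·16 = 704 ≡ 15. So 2^12 ≡ 15 (mod 53).
h(7): Repeated squaring mod 53: 7^1 ≡ 7, 7^2 ≡ 7² = 49, 7^4 ≡ 49² = 2401 ≡ 16, 7^8 ≡ 16² = 256 ≡ 44. Since 12 = 8 + 4, 7^12 ≡ 44·16: 44·16 = 704 ≡ 15. So 7^12 ≡ 15 (mod 53).
So h(2) = h(7) = 15 while 2 ≠ 7, therefore h is not injective.
Since h is not injective, we determine |image(h)|. Computing x^12 mod 53 for each x (by repeated squaring, reducing mod 53 at every step), the values h(0), h(1), …, h(52) are: 0, 1, 15, 10, 13, 47, 44, 15, 36, 47, 16, 24, 24, 49, 13, 46, 10, 28, 16, 49, 28, 44, 42, 1, 42, 36, 46, 46, 36, 42, 1, 42, 44, 28, 49, 16, 28, 10, 46, 13, 49, 24, 24, 16, 47, 36, 15, 44, 47, 13, 10, 15, 1.
The distinct values are {0, 1, 10, 13, 15, 16, 24, 28, 36, 42, 44, 46, 47, 49}; there are 14 of them.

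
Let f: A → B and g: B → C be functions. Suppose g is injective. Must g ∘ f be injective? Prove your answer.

not injective

No. Take A = {0, 1}, B = C = {0, 1, 2, 3}, f(0) = f(1) = 0, and g = identity (injective).
Then (g ∘ f)(0) = (g ∘ f)(1) = 0 with 0 ≠ 1, so g ∘ f is not injective.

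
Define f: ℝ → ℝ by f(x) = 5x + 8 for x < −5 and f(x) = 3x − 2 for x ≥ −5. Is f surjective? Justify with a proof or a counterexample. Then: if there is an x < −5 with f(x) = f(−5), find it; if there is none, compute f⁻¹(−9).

Both pieces are strictly increasing (slopes 5 and 3), so each is injective on its own interval.
The left piece maps (−∞, −5) onto (−∞, −17); the right piece maps [−5, ∞) onto [−17, ∞).
These images together cover ℝ, so f is surjective.
Because the two images are disjoint, no x < −5 has f(x) = f(−5), so we compute f⁻¹(−9): −9 lies in [−17, ∞), so solve 3x − 2 = −9: x = (−9 + 2)/3 = −7/3.

-7/3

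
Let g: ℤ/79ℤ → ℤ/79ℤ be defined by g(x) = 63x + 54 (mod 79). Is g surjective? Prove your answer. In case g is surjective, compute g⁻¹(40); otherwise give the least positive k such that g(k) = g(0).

70

Since gcd(63, 79) = 1, 63 is invertible modulo 79. Euclid's algorithm: 79 = 1·63 + 16, 63 = 3·16 + 15, 16 = 1·15 + 1; back-substituting gives 1 = 74·63 − 59·79, so 63⁻¹ ≡ 74 (mod 79).
Then y ↦ 74(y − 54) is a two-sided inverse to g, so every y ∈ ℤ/79ℤ has a preimage.
So g is surjective.
Since g is surjective, we find g⁻¹(40): we need 63x ≡ 40 − 54 ≡ 65 (mod 79). Using 63⁻¹ = 74: x ≡ 74·65 = 4810 = 60·79 + 70, so x = 70.
Check: g(70) = 63·70 + 54 = 4464 = 56·79 + 40 ≡ 40 (mod 79).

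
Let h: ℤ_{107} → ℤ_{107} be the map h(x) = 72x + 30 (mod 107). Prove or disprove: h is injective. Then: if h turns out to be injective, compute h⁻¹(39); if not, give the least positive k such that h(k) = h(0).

67

If h(x_1) = h(x_2), then 72x_1 ≡ 72x_2 (mod 107). Because gcd(72, 107) = 1, we may cancel 72 to get x_1 ≡ x_2 (mod 107).
Thus h is injective.
We now compute 72⁻¹ mod 107 explicitly. Euclid's algorithm: 107 = 1·72 + 35, 72 = 2·35 + 2, 35 = 17·2 + 1; back-substituting gives 1 = 55·72 − 37·107, so 72⁻¹ ≡ 55 (mod 107).
Since h is injective, we find h⁻¹(39): we need 72x ≡ 39 − 30 ≡ 9 (mod 107). Using 72⁻¹ = 55: x ≡ 55·9 = 495 = 4·107 + 67, so x = 67.
Check: h(67) = 72·67 + 30 = 4854 = 45·107 + 39 ≡ 39 (mod 107).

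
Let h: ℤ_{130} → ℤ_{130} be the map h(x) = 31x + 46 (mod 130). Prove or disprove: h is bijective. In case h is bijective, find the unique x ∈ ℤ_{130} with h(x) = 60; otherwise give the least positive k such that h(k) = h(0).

Suppose h(u) = h(v) in ℤ_{130}. Then 31u + 46 ≡ 31v + 46 (mod 130), thus 31(u − v) ≡ 0 (mod 130).
Since gcd(31, 130) = 1, 31 is invertible modulo 130, thus u − v ≡ 0 (mod 130), i.e. u = v.
We now compute 31⁻¹ mod 130 explicitly. Euclid's algorithm: 130 = 4·31 + 6, 31 = 5·6 + 1; back-substituting gives 1 = 21·31 − 5·130, so 31⁻¹ ≡ 21 (mod 130).
For any y ∈ ℤ_{130}, x = 21(y − 46) mod 130 satisfies h(x) = 31·21(y − 46) + 46 ≡ y (since 31·21 ≡ 1 mod 130). So every y has a preimage.
Therefore h is bijective.
Since h is bijective, we find h⁻¹(60): we need 31x ≡ 60 − 46 ≡ 14 (mod 130). Using 31⁻¹ = 21: x ≡ 21·14 = 294 = 2·130 + 34, so x = 34.
Check: h(34) = 31·34 + 46 = 1100 = 8·130 + 60 ≡ 60 (mod 130).

34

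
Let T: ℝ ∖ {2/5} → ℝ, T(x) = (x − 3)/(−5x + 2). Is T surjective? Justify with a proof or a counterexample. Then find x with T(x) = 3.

If T(x) = −1/5, cross-multiplying gives −5(x − 3) = 1(−5x + 2), which simplifies to 15 = 2 — false.  So −1/5 has no preimage and T is not surjective.
Solving T(x) = 3: cross-multiplying gives x − 3 = 3(−5x + 2), which rearranges to 16x = 9, so x = 9/16.

9/16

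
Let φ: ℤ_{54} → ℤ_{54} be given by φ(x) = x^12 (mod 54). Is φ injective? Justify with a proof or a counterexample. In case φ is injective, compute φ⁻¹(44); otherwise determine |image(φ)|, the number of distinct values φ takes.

8

φ(0) = 0^12 = 0.
φ(6): Repeated squaring mod 54: 6^1 ≡ 6, 6^2 ≡ 6² = 36, 6^4 ≡ 36² = 1296 ≡ 0, 6^8 ≡ 0² = 0. Since 12 = 8 + 4, 6^12 ≡ 0·0: 0·0 = 0. So 6^12 ≡ 0 (mod 54).
So φ(0) = φ(6) = 0 while 0 ≠ 6, thus φ is not injective.
Since φ is not injective, we determine |image(φ)|. Computing x^12 mod 54 for each x (by repeated squaring, reducing mod 54 at every step), the values φ(0), φ(1), …, φ(53) are: 0, 1, 46, 27, 10, 37, 0, 19, 28, 27, 28, 19, 0, 37, 10, 27, 46, 1, 0, 1, 46, 27, 10, 37, 0, 19, 28, 27, 28, 19, 0, 37, 10, 27, 46, 1, 0, 1, 46, 27, 10, 37, 0, 19, 28, 27, 28, 19, 0, 37, 10, 27, 46, 1.
The distinct values are {0, 1, 10, 19, 27, 28, 37, 46}; there are 8 of them.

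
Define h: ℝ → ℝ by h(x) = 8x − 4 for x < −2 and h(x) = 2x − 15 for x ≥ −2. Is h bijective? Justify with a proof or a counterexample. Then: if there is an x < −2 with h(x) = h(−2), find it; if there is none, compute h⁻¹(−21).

Both pieces are strictly increasing (slopes 8 and 2), so each is injective on its own interval.
The left piece maps (−∞, −2) onto (−∞, −20); the right piece maps [−2, ∞) onto [−19, ∞).
The images leave a gap (−20 has no preimage), so h is not surjective, hence not bijective.
Because the two images are disjoint, no x < −2 has h(x) = h(−2), so we compute h⁻¹(−21): −21 lies in (−∞, −20), so solve 8x − 4 = −21: x = (−21 + 4)/8 = −17/8.

-17/8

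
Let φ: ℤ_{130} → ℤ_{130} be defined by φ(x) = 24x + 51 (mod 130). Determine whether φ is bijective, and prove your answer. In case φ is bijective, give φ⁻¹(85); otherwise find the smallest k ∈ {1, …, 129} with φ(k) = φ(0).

We have gcd(24, 130) = 2 > 1. Taking s = 0 and t = 65: φ(0) = 51 and φ(65) = 24·65 + 51 = 1611 ≡ 51 (mod 130).
So φ(0) = φ(65) while 0 ≠ 65, so φ is not injective, hence not bijective.
Since φ is not bijective, we find the least positive k with φ(k) = φ(0): this means 24k ≡ 0 (mod 130), i.e. 130 ∣ 24k. Since gcd(24, 130) = 2, dividing through by 2 this holds exactly when 65 ∣ 12k, and as gcd(12, 65) = 1, exactly when 65 ∣ k.
The smallest positive such k is 65.

65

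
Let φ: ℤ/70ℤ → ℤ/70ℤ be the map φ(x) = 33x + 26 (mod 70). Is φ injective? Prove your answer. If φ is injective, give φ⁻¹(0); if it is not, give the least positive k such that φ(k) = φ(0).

48

Suppose φ(s) = φ(t) in ℤ/70ℤ. Then 33s + 26 ≡ 33t + 26 (mod 70), so 33(s − t) ≡ 0 (mod 70).
Since gcd(33, 70) = 1, 33 is invertible modulo 70, hence s − t ≡ 0 (mod 70), i.e. s = t.
So φ is injective.
We now compute 33⁻¹ mod 70 explicitly. Euclid's algorithm: 70 = 2·33 + 4, 33 = 8·4 + 1; back-substituting gives 1 = 17·33 − 8·70, so 33⁻¹ ≡ 17 (mod 70).
Since φ is injective, we compute φ⁻¹(0): solve 33x + 26 ≡ 0 (mod 70), i.e. 33x ≡ 44 (mod 70).
Multiplying by 33⁻¹ = 17 gives x ≡ 17·44 = 748 = 10·70 + 48 ≡ 48 (mod 70).
Check: φ(48) = 33·48 + 26 = 1610 = 23·70 + 0 ≡ 0 (mod 70).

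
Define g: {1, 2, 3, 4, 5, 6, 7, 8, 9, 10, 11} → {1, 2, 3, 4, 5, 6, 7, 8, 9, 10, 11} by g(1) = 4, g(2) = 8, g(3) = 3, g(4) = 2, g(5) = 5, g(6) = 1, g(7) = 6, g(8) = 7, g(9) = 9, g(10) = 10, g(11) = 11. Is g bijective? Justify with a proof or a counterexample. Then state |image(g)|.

The values 4, 8, 3, 2, 5, 1, 6, 7, 9, 10, 11 are a permutation of {1, 2, 3, 4, 5, 6, 7, 8, 9, 10, 11}: each element appears exactly once.
So g is injective and surjective, hence bijective.
The image of g is {1, 2, 3, 4, 5, 6, 7, 8, 9, 10, 11}, which has 11 elements.

11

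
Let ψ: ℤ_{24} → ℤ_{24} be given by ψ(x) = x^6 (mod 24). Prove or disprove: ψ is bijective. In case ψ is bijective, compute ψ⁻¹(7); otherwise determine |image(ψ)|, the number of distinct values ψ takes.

4

ψ(2): Repeated squaring mod 24: 2^1 ≡ 2, 2^2 ≡ 2² = 4, 2^4 ≡ 4² = 16. Since 6 = 4 + 2, 2^6 ≡ 16·4: 16·4 = 64 ≡ 16. So 2^6 ≡ 16 (mod 24).
ψ(4): Repeated squaring mod 24: 4^1 ≡ 4, 4^2 ≡ 4² = 16, 4^4 ≡ 16² = 256 ≡ 16. Since 6 = 4 + 2, 4^6 ≡ 16·16: 16·16 = 256 ≡ 16. So 4^6 ≡ 16 (mod 24).
So ψ(2) = ψ(4) = 16 while 2 ≠ 4, therefore ψ is not injective, hence not bijective.
Since ψ is not bijective, we determine |image(ψ)|. Computing x^6 mod 24 for each x (by repeated squaring, reducing mod 24 at every step), the values ψ(0), ψ(1), …, ψ(23) are: 0, 1, 16, 9, 16, 1, 0, 1, 16, 9, 16, 1, 0, 1, 16, 9, 16, 1, 0, 1, 16, 9, 16, 1.
The distinct values are {0, 1, 9, 16}; there are 4 of them.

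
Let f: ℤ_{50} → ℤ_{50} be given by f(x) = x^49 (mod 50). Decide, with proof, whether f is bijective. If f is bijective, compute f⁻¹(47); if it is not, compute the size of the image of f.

f(0) = 0^49 = 0.
f(10): Repeated squaring mod 50: 10^1 ≡ 10, 10^2 ≡ 10² = 100 ≡ 0, 10^4 ≡ 0² = 0, 10^8 ≡ 0² = 0, 10^16 ≡ 0² = 0, 10^32 ≡ 0² = 0. Since 49 = 32 + 16 + 1, 10^49 ≡ 0·0·10: 0·0 = 0, then 0·10 = 0. So 10^49 ≡ 0 (mod 50).
So f(0) = f(10) = 0 while 0 ≠ 10, hence f is not injective, hence not bijective.
Since f is not bijective, we determine |image(f)|. Computing x^49 mod 50 for each x (by repeated squaring, reducing mod 50 at every step), the values f(0), f(1), …, f(49) are: 0, 1, 12, 33, 44, 25, 46, 7, 28, 39, 0, 41, 2, 23, 34, 25, 36, 47, 18, 29, 0, 31, 42, 13, 24, 25, 26, 37, 8, 19, 0, 21, 32, 3, 14, 25, 16, 27, 48, 9, 0, 11, 22, 43, 4, 25, 6, 17, 38, 49.
The distinct values are {0, 1, 2, 3, 4, 6, 7, 8, 9, 11, 12, 13, 14, 16, 17, 18, 19, 21, 22, 23, 24, 25, 26, 27, 28, 29, 31, 32, 33, 34, 36, 37, 38, 39, 41, 42, 43, 44, 46, 47, 48, 49}; there are 42 of them.

42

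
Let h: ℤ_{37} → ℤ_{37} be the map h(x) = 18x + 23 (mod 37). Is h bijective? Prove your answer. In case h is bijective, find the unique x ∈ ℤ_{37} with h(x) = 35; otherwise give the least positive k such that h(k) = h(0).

13

If h(a) = h(b), then 18a ≡ 18b (mod 37). Because gcd(18, 37) = 1, we may cancel 18 to get a ≡ b (mod 37).
We now compute 18⁻¹ mod 37 explicitly. Euclid's algorithm: 37 = 2·18 + 1; back-substituting gives 1 = 35·18 − 17·37, so 18⁻¹ ≡ 35 (mod 37).
For any y ∈ ℤ_{37}, x = 35(y − 23) mod 37 satisfies h(x) = 18·35(y − 23) + 23 ≡ y (since 18·35 ≡ 1 mod 37). So every y has a preimage.
So h is bijective.
Since h is bijective, we find h⁻¹(35): we need 18x ≡ 35 − 23 ≡ 12 (mod 37). Using 18⁻¹ = 35: x ≡ 35·12 = 420 = 11·37 + 13, so x = 13.
Check: h(13) = 18·13 + 23 = 257 = 6·37 + 35 ≡ 35 (mod 37).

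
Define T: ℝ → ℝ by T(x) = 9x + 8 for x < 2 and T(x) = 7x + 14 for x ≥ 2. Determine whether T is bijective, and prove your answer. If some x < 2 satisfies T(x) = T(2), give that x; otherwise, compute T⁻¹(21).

Both pieces are strictly increasing (slopes 9 and 7), so each is injective on its own interval.
The left piece maps (−∞, 2) onto (−∞, 26); the right piece maps [2, ∞) onto [28, ∞).
The images leave a gap (26 has no preimage), so T is not surjective, hence not bijective.
Because the two images are disjoint, no x < 2 has T(x) = T(2), so we compute T⁻¹(21): 21 lies in (−∞, 26), so solve 9x + 8 = 21: x = (21 − 8)/9 = 13/9.

13/9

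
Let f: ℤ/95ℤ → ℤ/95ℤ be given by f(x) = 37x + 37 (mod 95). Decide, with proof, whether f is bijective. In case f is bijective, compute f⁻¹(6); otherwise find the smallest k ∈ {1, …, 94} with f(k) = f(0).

Suppose f(x_1) = f(x_2) in ℤ/95ℤ. Then 37x_1 + 37 ≡ 37x_2 + 37 (mod 95), thus 37(x_1 − x_2) ≡ 0 (mod 95).
Since gcd(37, 95) = 1, 37 is invertible modulo 95, hence x_1 − x_2 ≡ 0 (mod 95), i.e. x_1 = x_2.
We now compute 37⁻¹ mod 95 explicitly. Euclid's algorithm: 95 = 2·37 + 21, 37 = 1·21 + 16, 21 = 1·16 + 5, 16 = 3·5 + 1; back-substituting gives 1 = 18·37 − 7·95, so 37⁻¹ ≡ 18 (mod 95).
For any y ∈ ℤ/95ℤ, x = 18(y − 37) mod 95 satisfies f(x) = 37·18(y − 37) + 37 ≡ y (since 37·18 ≡ 1 mod 95). So every y has a preimage.
Therefore f is bijective.
Since f is bijective, we find f⁻¹(6): we need 37x ≡ 6 − 37 ≡ 64 (mod 95). Using 37⁻¹ = 18: x ≡ 18·64 = 1152 = 12·95 + 12, so x = 12.
Check: f(12) = 37·12 + 37 = 481 = 5·95 + 6 ≡ 6 (mod 95).

12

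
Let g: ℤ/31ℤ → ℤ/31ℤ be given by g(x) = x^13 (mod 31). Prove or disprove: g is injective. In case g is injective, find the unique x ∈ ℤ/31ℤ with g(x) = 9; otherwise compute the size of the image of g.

Since 31 is prime, the nonzero elements of ℤ/31ℤ form a cyclic group of order 30.
As gcd(13, 30) = 1, raising to the 13th power is a bijection on this group: if u^13 ≡ v^13 then (uv^{−1})^13 = 1, and the only element of order dividing gcd(13, 30) = 1 is 1, so u = v.
With g(0) = 0 this makes g injective on all of ℤ/31ℤ, hence bijective (finite equal-size domain and codomain). In particular g is injective.
Since g is injective, we find the preimage of 9. The inverse of x ↦ x^13 on (ℤ/31ℤ)^× is x ↦ x^7, because 13·7 = 91 = 3·30 + 1 ≡ 1 (mod 30) and x^{30} = 1 for x ≠ 0 (Fermat). So g⁻¹(9) = 9^7 mod 31.
Repeated squaring mod 31: 9^1 ≡ 9, 9^2 ≡ 9² = 81 ≡ 19, 9^4 ≡ 19² = 361 ≡ 20. Since 7 = 4 + 2 + 1, 9^7 ≡ 20·19·9: 20·19 = 380 ≡ 8, then 8·9 = 72 ≡ 10. So 9^7 ≡ 10 (mod 31).
Hence g⁻¹(9) = 10.

10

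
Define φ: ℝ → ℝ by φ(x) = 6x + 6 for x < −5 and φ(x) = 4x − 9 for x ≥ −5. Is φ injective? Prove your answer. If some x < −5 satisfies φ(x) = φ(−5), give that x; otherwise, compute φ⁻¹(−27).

-35/6

Both pieces are strictly increasing (slopes 6 and 4), so each is injective on its own interval.
The left piece maps (−∞, −5) onto (−∞, −24); the right piece maps [−5, ∞) onto [−29, ∞).
These images overlap. In particular φ(−5) = −29 (right piece), and solving 6x + 6 = −29 on the left piece gives x = −35/6 < −5.
So φ(−35/6) = φ(−5) with −35/6 ≠ −5, and φ is not injective. This x = −35/6 is the requested value below −5.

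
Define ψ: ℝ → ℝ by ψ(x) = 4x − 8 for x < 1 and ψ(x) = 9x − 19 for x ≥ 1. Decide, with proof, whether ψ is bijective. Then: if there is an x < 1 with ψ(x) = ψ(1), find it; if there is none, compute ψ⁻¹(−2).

-1/2

Both pieces are strictly increasing (slopes 4 and 9), so each is injective on its own interval.
The left piece maps (−∞, 1) onto (−∞, −4); the right piece maps [1, ∞) onto [−10, ∞).
These images overlap. In particular ψ(1) = −10 (right piece), and solving 4x − 8 = −10 on the left piece gives x = −1/2 < 1.
So ψ(−1/2) = ψ(1) with −1/2 ≠ 1, and ψ is not injective, hence not bijective. This x = −1/2 is the requested value below 1.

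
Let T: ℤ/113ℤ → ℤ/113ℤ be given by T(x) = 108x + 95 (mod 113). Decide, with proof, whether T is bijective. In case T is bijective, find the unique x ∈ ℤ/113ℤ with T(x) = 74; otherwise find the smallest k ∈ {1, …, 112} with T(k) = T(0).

Suppose T(x_1) = T(x_2) in ℤ/113ℤ. Then 108x_1 + 95 ≡ 108x_2 + 95 (mod 113), thus 108(x_1 − x_2) ≡ 0 (mod 113).
Since gcd(108, 113) = 1, 108 is invertible modulo 113, hence x_1 − x_2 ≡ 0 (mod 113), i.e. x_1 = x_2.
We now compute 108⁻¹ mod 113 explicitly. Euclid's algorithm: 113 = 1·108 + 5, 108 = 21·5 + 3, 5 = 1·3 + 2, 3 = 1·2 + 1; back-substituting gives 1 = 45·108 − 43·113, so 108⁻¹ ≡ 45 (mod 113).
Then y ↦ 45(y − 95) is a two-sided inverse to T, so every y ∈ ℤ/113ℤ has a preimage.
Hence T is bijective.
Since T is bijective, we find T⁻¹(74): we need 108x ≡ 74 − 95 ≡ 92 (mod 113). Using 108⁻¹ = 45: x ≡ 45·92 = 4140 = 36·113 + 72, so x = 72.
Check: T(72) = 108·72 + 95 = 7871 = 69·113 + 74 ≡ 74 (mod 113).

72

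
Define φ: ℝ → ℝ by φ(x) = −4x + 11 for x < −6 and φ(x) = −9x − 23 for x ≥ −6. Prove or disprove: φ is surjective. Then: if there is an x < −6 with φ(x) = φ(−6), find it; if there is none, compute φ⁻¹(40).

-29/4

Both pieces are strictly decreasing (slopes −4 and −9), so each is injective on its own interval.
The left piece maps (−∞, −6) onto (35, ∞); the right piece maps [−6, ∞) onto (−∞, 31].
The union (35, ∞) ∪ (−∞, 31] omits the interval between 35 and 31; in particular 35 has no preimage. So φ is not surjective.
Because the two images are disjoint, no x < −6 has φ(x) = φ(−6), so we compute φ⁻¹(40): 40 lies in (35, ∞), so solve −4x + 11 = 40: x = (40 − 11)/(−4) = −29/4.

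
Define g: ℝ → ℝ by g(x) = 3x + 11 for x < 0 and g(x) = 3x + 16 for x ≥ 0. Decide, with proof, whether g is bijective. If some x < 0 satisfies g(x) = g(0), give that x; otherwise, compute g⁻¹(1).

-10/3

Both pieces are strictly increasing (slopes 3 and 3), so each is injective on its own interval.
The left piece maps (−∞, 0) onto (−∞, 11); the right piece maps [0, ∞) onto [16, ∞).
The images leave a gap (11 has no preimage), so g is not surjective, hence not bijective.
Because the two images are disjoint, no x < 0 has g(x) = g(0), so we compute g⁻¹(1): 1 lies in (−∞, 11), so solve 3x + 11 = 1: x = (1 − 11)/3 = −10/3.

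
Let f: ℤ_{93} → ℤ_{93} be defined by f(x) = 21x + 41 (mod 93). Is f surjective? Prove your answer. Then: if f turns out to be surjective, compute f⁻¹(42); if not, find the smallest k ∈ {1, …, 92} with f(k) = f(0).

Recall that surjectivity means every element of the codomain has a preimage under f.
Since gcd(21, 93) = 3, we have 21x ≡ 0 (mod 3) for all x, so f(x) ≡ 2 (mod 3).
But 0 ≢ 2 (mod 3), so 0 ∈ ℤ_{93} has no preimage. Hence f is not surjective.
Since f is not surjective, we find the least positive k with f(k) = f(0): this means 21k ≡ 0 (mod 93), i.e. 93 ∣ 21k. Since gcd(21, 93) = 3, dividing through by 3 this holds exactly when 31 ∣ 7k, and as gcd(7, 31) = 1, exactly when 31 ∣ k.
The smallest positive such k is 31.

31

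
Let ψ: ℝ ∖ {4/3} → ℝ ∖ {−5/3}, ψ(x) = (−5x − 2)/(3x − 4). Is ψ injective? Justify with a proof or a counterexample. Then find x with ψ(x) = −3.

7/2

Suppose ψ(u) = ψ(v). Cross-multiplying: (−5u − 2)(3v − 4) = (−5v − 2)(3u − 4).
Expanding both sides and cancelling the symmetric terms leaves 26·(u − v) = 0. Since 26 ≠ 0, u = v. So ψ is injective.
Solving ψ(x) = −3: cross-multiplying gives −5x − 2 = −3(3x − 4), which rearranges to 4x = 14, so x = 7/2.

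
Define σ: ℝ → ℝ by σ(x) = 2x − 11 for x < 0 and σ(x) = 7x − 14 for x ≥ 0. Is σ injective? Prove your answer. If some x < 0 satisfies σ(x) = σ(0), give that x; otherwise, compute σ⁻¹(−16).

Both pieces are strictly increasing (slopes 2 and 7), so each is injective on its own interval.
The left piece maps (−∞, 0) onto (−∞, −11); the right piece maps [0, ∞) onto [−14, ∞).
These images overlap. In particular σ(0) = −14 (right piece), and solving 2x − 11 = −14 on the left piece gives x = −3/2 < 0.
So σ(−3/2) = σ(0) with −3/2 ≠ 0, and σ is not injective. This x = −3/2 is the requested value below 0.

-3/2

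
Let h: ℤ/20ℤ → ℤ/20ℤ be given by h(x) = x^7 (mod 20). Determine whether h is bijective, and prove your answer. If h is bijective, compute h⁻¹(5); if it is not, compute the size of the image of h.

h(0) = 0^7 = 0.
h(10): Repeated squaring mod 20: 10^1 ≡ 10, 10^2 ≡ 10² = 100 ≡ 0, 10^4 ≡ 0² = 0. Since 7 = 4 + 2 + 1, 10^7 ≡ 0·0·10: 0·0 = 0, then 0·10 = 0. So 10^7 ≡ 0 (mod 20).
So h(0) = h(10) = 0 while 0 ≠ 10, therefore h is not injective, hence not bijective.
Since h is not bijective, we determine |image(h)|. Computing x^7 mod 20 for each x (by repeated squaring, reducing mod 20 at every step), the values h(0), h(1), …, h(19) are: 0, 1, 8, 7, 4, 5, 16, 3, 12, 9, 0, 11, 8, 17, 4, 15, 16, 13, 12, 19.
The distinct values are {0, 1, 3, 4, 5, 7, 8, 9, 11, 12, 13, 15, 16, 17, 19}; there are 15 of them.

15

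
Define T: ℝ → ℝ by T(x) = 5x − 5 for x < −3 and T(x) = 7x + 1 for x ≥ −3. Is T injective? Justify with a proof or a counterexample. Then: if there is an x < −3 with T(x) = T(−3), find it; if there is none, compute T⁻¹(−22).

Both pieces are strictly increasing (slopes 5 and 7), so each is injective on its own interval.
The left piece maps (−∞, −3) onto (−∞, −20); the right piece maps [−3, ∞) onto [−20, ∞).
These images are disjoint, so no value is attained by both pieces. Hence T is injective.
Because the two images are disjoint, no x < −3 has T(x) = T(−3), so we compute T⁻¹(−22): −22 lies in (−∞, −20), so solve 5x − 5 = −22: x = (−22 + 5)/5 = −17/5.

-17/5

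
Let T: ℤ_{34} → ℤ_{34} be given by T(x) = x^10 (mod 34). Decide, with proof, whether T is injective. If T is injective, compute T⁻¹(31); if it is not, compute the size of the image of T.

T(16): Repeated squaring mod 34: 16^1 ≡ 16, 16^2 ≡ 16² = 256 ≡ 18, 16^4 ≡ 18² = 324 ≡ 18, 16^8 ≡ 18² = 324 ≡ 18. Since 10 = 8 + 2, 16^10 ≡ 18·18: 18·18 = 324 ≡ 18. So 16^10 ≡ 18 (mod 34).
T(18): Repeated squaring mod 34: 18^1 ≡ 18, 18^2 ≡ 18² = 324 ≡ 18, 18^4 ≡ 18² = 324 ≡ 18, 18^8 ≡ 18² = 324 ≡ 18. Since 10 = 8 + 2, 18^10 ≡ 18·18: 18·18 = 324 ≡ 18. So 18^10 ≡ 18 (mod 34).
So T(16) = T(18) = 18 while 16 ≠ 18, hence T is not injective.
Since T is not injective, we determine |image(T)|. Computing x^10 mod 34 for each x (by repeated squaring, reducing mod 34 at every step), the values T(0), T(1), …, T(33) are: 0, 1, 4, 25, 16, 9, 32, 19, 30, 13, 2, 15, 26, 33, 8, 21, 18, 17, 18, 21, 8, 33, 26, 15, 2, 13, 30, 19, 32, 9, 16, 25, 4, 1.
The distinct values are {0, 1, 2, 4, 8, 9, 13, 15, 16, 17, 18, 19, 21, 25, 26, 30, 32, 33}; there are 18 of them.

18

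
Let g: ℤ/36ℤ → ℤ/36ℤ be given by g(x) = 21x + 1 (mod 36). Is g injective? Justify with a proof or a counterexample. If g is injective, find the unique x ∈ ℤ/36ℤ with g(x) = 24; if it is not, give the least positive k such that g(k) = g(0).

Recall that injectivity means: for all a, b in the domain, g(a) = g(b) implies a = b.
We have gcd(21, 36) = 3 > 1. Taking a = 0 and b = 12: g(0) = 1 and g(12) = 21·12 + 1 = 253 ≡ 1 (mod 36).
So g(0) = g(12) while 0 ≠ 12, thus g is not injective.
Since g is not injective, we find the least positive k with g(k) = g(0): this means 21k ≡ 0 (mod 36), i.e. 36 ∣ 21k. Since gcd(21, 36) = 3, dividing through by 3 this holds exactly when 12 ∣ 7k, and as gcd(7, 12) = 1, exactly when 12 ∣ k.
The smallest positive such k is 12.

12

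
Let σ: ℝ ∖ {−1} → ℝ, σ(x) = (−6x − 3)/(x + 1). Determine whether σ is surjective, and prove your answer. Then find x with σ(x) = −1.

-2/5

If σ(x) = −6, cross-multiplying gives 1(−6x − 3) = −6(x + 1), which simplifies to −3 = −6 — false.  So −6 has no preimage and σ is not surjective.
Solving σ(x) = −1: cross-multiplying gives −6x − 3 = −1(x + 1), which rearranges to −5x = 2, so x = −2/5.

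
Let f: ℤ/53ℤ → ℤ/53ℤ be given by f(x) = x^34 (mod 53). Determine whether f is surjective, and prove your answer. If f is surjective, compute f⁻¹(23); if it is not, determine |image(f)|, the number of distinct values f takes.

f(26): Repeated squaring mod 53: 26^1 ≡ 26, 26^2 ≡ 26² = 676 ≡ 40, 26^4 ≡ 40² = 1600 ≡ 10, 26^8 ≡ 10² = 100 ≡ 47, 26^16 ≡ 47² = 2209 ≡ 36, 26^32 ≡ 36² = 1296 ≡ 24. Since 34 = 32 + 2, 26^34 ≡ 24·40: 24·40 = 960 ≡ 6. So 26^34 ≡ 6 (mod 53).
f(27): Repeated squaring mod 53: 27^1 ≡ 27, 27^2 ≡ 27² = 729 ≡ 40, 27^4 ≡ 40² = 1600 ≡ 10, 27^8 ≡ 10² = 100 ≡ 47, 27^16 ≡ 47² = 2209 ≡ 36, 27^32 ≡ 36² = 1296 ≡ 24. Since 34 = 32 + 2, 27^34 ≡ 24·40: 24·40 = 960 ≡ 6. So 27^34 ≡ 6 (mod 53).
So f(26) = f(27) = 6 while 26 ≠ 27, hence f is not injective.
A non-injective map from the 53-element set ℤ/53ℤ to itself takes at most 52 distinct values, so it cannot be surjective. So f is not surjective.
Since f is not surjective, we determine |image(f)|. Computing x^34 mod 53 for each x (by repeated squaring, reducing mod 53 at every step), the values f(0), f(1), …, f(52) are: 0, 1, 9, 11, 28, 38, 46, 44, 40, 15, 24, 10, 43, 36, 25, 47, 42, 49, 29, 17, 4, 7, 37, 52, 16, 13, 6, 6, 13, 16, 52, 37, 7, 4, 17, 29, 49, 42, 47, 25, 36, 43, 10, 24, 15, 40, 44, 46, 38, 28, 11, 9, 1.
The distinct values are {0, 1, 4, 6, 7, 9, 10, 11, 13, 15, 16, 17, 24, 25, 28, 29, 36, 37, 38, 40, 42, 43, 44, 46, 47, 49, 52}; there are 27 of them.

27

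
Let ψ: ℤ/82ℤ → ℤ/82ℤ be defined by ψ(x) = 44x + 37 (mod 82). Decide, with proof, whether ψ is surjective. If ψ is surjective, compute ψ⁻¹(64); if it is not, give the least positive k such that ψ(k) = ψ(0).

41

Since gcd(44, 82) = 2, we have 44x ≡ 0 (mod 2) for all x, so ψ(x) ≡ 1 (mod 2).
But 0 ≢ 1 (mod 2), so 0 ∈ ℤ/82ℤ has no preimage. So ψ is not surjective.
Since ψ is not surjective, we find the least positive k with ψ(k) = ψ(0): this means 44k ≡ 0 (mod 82), i.e. 82 ∣ 44k. Since gcd(44, 82) = 2, dividing through by 2 this holds exactly when 41 ∣ 22k, and as gcd(22, 41) = 1, exactly when 41 ∣ k.
The smallest positive such k is 41.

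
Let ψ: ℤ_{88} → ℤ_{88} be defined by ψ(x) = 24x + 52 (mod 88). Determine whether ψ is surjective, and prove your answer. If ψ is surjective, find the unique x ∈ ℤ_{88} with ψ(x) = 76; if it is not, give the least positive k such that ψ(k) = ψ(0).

Recall: surjectivity means every element of the codomain has a preimage under ψ.
Since gcd(24, 88) = 8, we have 24x ≡ 0 (mod 8) for all x, so ψ(x) ≡ 4 (mod 8).
But 0 ≢ 4 (mod 8), so 0 ∈ ℤ_{88} has no preimage. Hence ψ is not surjective.
Since ψ is not surjective, we find the least positive k with ψ(k) = ψ(0): this means 24k ≡ 0 (mod 88), i.e. 88 ∣ 24k. Since gcd(24, 88) = 8, dividing through by 8 this holds exactly when 11 ∣ 3k, and as gcd(3, 11) = 1, exactly when 11 ∣ k.
The smallest positive such k is 11.

11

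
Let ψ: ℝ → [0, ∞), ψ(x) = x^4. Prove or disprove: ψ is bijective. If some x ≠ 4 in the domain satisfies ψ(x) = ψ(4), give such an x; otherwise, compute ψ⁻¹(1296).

ψ(4) = 256 = (−4)^4 = ψ(−4) (since 4 is even), with 4 ≠ −4. So ψ is not injective, hence not bijective.
For the follow-up, such an x exists: taking x = −4 ∈ ℝ gives ψ(−4) = 256 = ψ(4) with −4 ≠ 4.

-4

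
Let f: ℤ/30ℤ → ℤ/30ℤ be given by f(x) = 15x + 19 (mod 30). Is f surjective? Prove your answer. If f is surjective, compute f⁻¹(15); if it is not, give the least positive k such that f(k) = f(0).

Since gcd(15, 30) = 15, we have 15x ≡ 0 (mod 15) for all x, so f(x) ≡ 4 (mod 15).
But 0 ≢ 4 (mod 15), so 0 ∈ ℤ/30ℤ has no preimage. So f is not surjective.
Since f is not surjective, we find the least positive k with f(k) = f(0): this means 15k ≡ 0 (mod 30), i.e. 30 ∣ 15k. Since gcd(15, 30) = 15, dividing through by 15 this holds exactly when 2 ∣ k.
The smallest positive such k is 2.

2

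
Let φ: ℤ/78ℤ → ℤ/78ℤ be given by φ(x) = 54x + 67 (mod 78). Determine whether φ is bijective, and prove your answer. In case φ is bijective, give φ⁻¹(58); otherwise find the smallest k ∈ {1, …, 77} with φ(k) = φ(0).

We have gcd(54, 78) = 6 > 1. Taking u = 0 and v = 13: φ(0) = 67 and φ(13) = 54·13 + 67 = 769 ≡ 67 (mod 78).
So φ(0) = φ(13) while 0 ≠ 13, thus φ is not injective, hence not bijective.
Since φ is not bijective, we find the least positive k with φ(k) = φ(0): this means 54k ≡ 0 (mod 78), i.e. 78 ∣ 54k. Since gcd(54, 78) = 6, dividing through by 6 this holds exactly when 13 ∣ 9k, and as gcd(9, 13) = 1, exactly when 13 ∣ k.
The smallest positive such k is 13.

13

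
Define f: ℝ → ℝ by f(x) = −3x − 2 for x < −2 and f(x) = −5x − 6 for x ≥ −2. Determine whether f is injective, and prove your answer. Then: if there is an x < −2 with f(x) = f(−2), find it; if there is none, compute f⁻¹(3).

Both pieces are strictly decreasing (slopes −3 and −5), so each is injective on its own interval.
The left piece maps (−∞, −2) onto (4, ∞); the right piece maps [−2, ∞) onto (−∞, 4].
These images are disjoint, so no value is attained by both pieces. Therefore f is injective.
Because the two images are disjoint, no x < −2 has f(x) = f(−2), so we compute f⁻¹(3): 3 lies in (−∞, 4], so solve −5x − 6 = 3: x = (3 + 6)/(−5) = −9/5.

-9/5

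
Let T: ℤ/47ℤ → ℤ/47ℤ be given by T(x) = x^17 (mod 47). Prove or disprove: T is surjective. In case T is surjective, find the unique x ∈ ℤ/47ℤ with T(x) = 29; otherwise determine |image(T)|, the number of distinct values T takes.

15

Since 47 is prime, the nonzero elements of ℤ/47ℤ form a cyclic group of order 46.
As gcd(17, 46) = 1, raising to the 17th power is a bijection on this group: if x_1^17 ≡ x_2^17 then (x_1x_2^{−1})^17 = 1, and the only element of order dividing gcd(17, 46) = 1 is 1, so x_1 = x_2.
With T(0) = 0 this makes T injective on all of ℤ/47ℤ, hence bijective (finite equal-size domain and codomain). In particular T is surjective.
Since T is surjective, we find the preimage of 29. The inverse of x ↦ x^17 on (ℤ/47ℤ)^× is x ↦ x^19, because 17·19 = 323 = 7·46 + 1 ≡ 1 (mod 46) and x^{46} = 1 for x ≠ 0 (Fermat). So T⁻¹(29) = 29^19 mod 47.
Repeated squaring mod 47: 29^1 ≡ 29, 29^2 ≡ 29² = 841 ≡ 42, 29^4 ≡ 42² = 1764 ≡ 25, 29^8 ≡ 25² = 625 ≡ 14, 29^16 ≡ 14² = 196 ≡ 8. Since 19 = 16 + 2 + 1, 29^19 ≡ 8·42·29: 8·42 = 336 ≡ 7, then 7·29 = 203 ≡ 15. So 29^19 ≡ 15 (mod 47).
Hence T⁻¹(29) = 15.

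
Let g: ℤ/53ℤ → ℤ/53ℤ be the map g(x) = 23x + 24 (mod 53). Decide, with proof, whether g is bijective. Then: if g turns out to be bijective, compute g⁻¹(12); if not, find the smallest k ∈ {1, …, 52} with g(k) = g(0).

11

If g(x_1) = g(x_2), then 23x_1 ≡ 23x_2 (mod 53). Because gcd(23, 53) = 1, we may cancel 23 to get x_1 ≡ x_2 (mod 53).
We now compute 23⁻¹ mod 53 explicitly. Euclid's algorithm: 53 = 2·23 + 7, 23 = 3·7 + 2, 7 = 3·2 + 1; back-substituting gives 1 = 30·23 − 13·53, so 23⁻¹ ≡ 30 (mod 53).
For any y ∈ ℤ/53ℤ, x = 30(y − 24) mod 53 satisfies g(x) = 23·30(y − 24) + 24 ≡ y (since 23·30 ≡ 1 mod 53). So every y has a preimage.
Thus g is bijective.
Since g is bijective, we find g⁻¹(12): we need 23x ≡ 12 − 24 ≡ 41 (mod 53). Using 23⁻¹ = 30: x ≡ 30·41 = 1230 = 23·53 + 11, so x = 11.
Check: g(11) = 23·11 + 24 = 277 = 5·53 + 12 ≡ 12 (mod 53).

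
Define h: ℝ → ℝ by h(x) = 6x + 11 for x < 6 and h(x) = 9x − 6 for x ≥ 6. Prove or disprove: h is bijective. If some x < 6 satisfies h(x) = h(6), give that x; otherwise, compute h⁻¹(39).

14/3

Both pieces are strictly increasing (slopes 6 and 9), so each is injective on its own interval.
The left piece maps (−∞, 6) onto (−∞, 47); the right piece maps [6, ∞) onto [48, ∞).
The images leave a gap (47 has no preimage), so h is not surjective, hence not bijective.
Because the two images are disjoint, no x < 6 has h(x) = h(6), so we compute h⁻¹(39): 39 lies in (−∞, 47), so solve 6x + 11 = 39: x = (39 − 11)/6 = 14/3.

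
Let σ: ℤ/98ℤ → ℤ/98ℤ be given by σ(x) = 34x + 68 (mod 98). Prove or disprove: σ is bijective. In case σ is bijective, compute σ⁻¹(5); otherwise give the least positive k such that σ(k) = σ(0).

49

We have gcd(34, 98) = 2 > 1. Taking a = 0 and b = 49: σ(0) = 68 and σ(49) = 34·49 + 68 = 1734 ≡ 68 (mod 98).
So σ(0) = σ(49) while 0 ≠ 49, therefore σ is not injective, hence not bijective.
Since σ is not bijective, we find the least positive k with σ(k) = σ(0): this means 34k ≡ 0 (mod 98), i.e. 98 ∣ 34k. Since gcd(34, 98) = 2, dividing through by 2 this holds exactly when 49 ∣ 17k, and as gcd(17, 49) = 1, exactly when 49 ∣ k.
The smallest positive such k is 49.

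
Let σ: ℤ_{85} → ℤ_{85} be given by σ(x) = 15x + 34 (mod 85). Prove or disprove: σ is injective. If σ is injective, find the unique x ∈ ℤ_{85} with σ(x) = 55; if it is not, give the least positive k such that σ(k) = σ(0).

We have gcd(15, 85) = 5 > 1. Taking s = 0 and t = 17: σ(0) = 34 and σ(17) = 15·17 + 34 = 289 ≡ 34 (mod 85).
So σ(0) = σ(17) while 0 ≠ 17, therefore σ is not injective.
Since σ is not injective, we find the least positive k with σ(k) = σ(0): this means 15k ≡ 0 (mod 85), i.e. 85 ∣ 15k. Since gcd(15, 85) = 5, dividing through by 5 this holds exactly when 17 ∣ 3k, and as gcd(3, 17) = 1, exactly when 17 ∣ k.
The smallest positive such k is 17.

17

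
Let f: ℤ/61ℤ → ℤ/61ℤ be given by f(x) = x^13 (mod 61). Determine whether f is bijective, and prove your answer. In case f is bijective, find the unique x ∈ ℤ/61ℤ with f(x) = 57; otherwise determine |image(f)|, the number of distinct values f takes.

Since 61 is prime, the nonzero elements of ℤ/61ℤ form a cyclic group of order 60.
As gcd(13, 60) = 1, raising to the 13th power is a bijection on this group: if x_1^13 ≡ x_2^13 then (x_1x_2^{−1})^13 = 1, and the only element of order dividing gcd(13, 60) = 1 is 1, so x_1 = x_2.
With f(0) = 0 this makes f injective on all of ℤ/61ℤ, hence bijective (finite equal-size domain and codomain). In particular f is bijective.
Since f is bijective, we find the preimage of 57. The inverse of x ↦ x^13 on (ℤ/61ℤ)^× is x ↦ x^37, because 13·37 = 481 = 8·60 + 1 ≡ 1 (mod 60) and x^{60} = 1 for x ≠ 0 (Fermat). So f⁻¹(57) = 57^37 mod 61.
Repeated squaring mod 61: 57^1 ≡ 57, 57^2 ≡ 57² = 3249 ≡ 16, 57^4 ≡ 16² = 256 ≡ 12, 57^8 ≡ 12² = 144 ≡ 22, 57^16 ≡ 22² = 484 ≡ 57, 57^32 ≡ 57² = 3249 ≡ 16. Since 37 = 32 + 4 + 1, 57^37 ≡ 16·12·57: 16·12 = 192 ≡ 9, then 9·57 = 513 ≡ 25. So 57^37 ≡ 25 (mod 61).
Hence f⁻¹(57) = 25.

25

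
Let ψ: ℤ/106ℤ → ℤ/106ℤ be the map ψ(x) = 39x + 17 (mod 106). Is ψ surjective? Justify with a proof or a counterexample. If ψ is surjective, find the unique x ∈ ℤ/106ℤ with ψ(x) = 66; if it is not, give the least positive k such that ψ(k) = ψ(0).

By definition, surjectivity means every element of the codomain has a preimage under ψ.
Since gcd(39, 106) = 1, 39 is invertible modulo 106. Euclid's algorithm: 106 = 2·39 + 28, 39 = 1·28 + 11, 28 = 2·11 + 6, 11 = 1·6 + 5, 6 = 1·5 + 1; back-substituting gives 1 = 87·39 − 32·106, so 39⁻¹ ≡ 87 (mod 106).
For any y ∈ ℤ/106ℤ, x = 87(y − 17) mod 106 satisfies ψ(x) = 39·87(y − 17) + 17 ≡ y (since 39·87 ≡ 1 mod 106). So every y has a preimage.
Therefore ψ is surjective.
Since ψ is surjective, we find ψ⁻¹(66): we need 39x ≡ 66 − 17 ≡ 49 (mod 106). Using 39⁻¹ = 87: x ≡ 87·49 = 4263 = 40·106 + 23, so x = 23.
Check: ψ(23) = 39·23 + 17 = 914 = 8·106 + 66 ≡ 66 (mod 106).

23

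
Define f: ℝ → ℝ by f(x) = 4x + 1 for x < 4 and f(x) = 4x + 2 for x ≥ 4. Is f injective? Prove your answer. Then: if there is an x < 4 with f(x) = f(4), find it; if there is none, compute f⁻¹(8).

7/4

Both pieces are strictly increasing (slopes 4 and 4), so each is injective on its own interval.
The left piece maps (−∞, 4) onto (−∞, 17); the right piece maps [4, ∞) onto [18, ∞).
These images are disjoint, so no value is attained by both pieces. Therefore f is injective.
Because the two images are disjoint, no x < 4 has f(x) = f(4), so we compute f⁻¹(8): 8 lies in (−∞, 17), so solve 4x + 1 = 8: x = (8 − 1)/4 = 7/4.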